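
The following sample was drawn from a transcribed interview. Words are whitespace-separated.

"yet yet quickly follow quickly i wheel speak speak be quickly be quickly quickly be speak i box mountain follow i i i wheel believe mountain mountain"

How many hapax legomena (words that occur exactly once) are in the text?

Frequencies: quickly:5, i:5, speak:3, be:3, mountain:3, yet:2, follow:2, wheel:2, box:1, believe:1
Hapax (freq=1): believe, box

2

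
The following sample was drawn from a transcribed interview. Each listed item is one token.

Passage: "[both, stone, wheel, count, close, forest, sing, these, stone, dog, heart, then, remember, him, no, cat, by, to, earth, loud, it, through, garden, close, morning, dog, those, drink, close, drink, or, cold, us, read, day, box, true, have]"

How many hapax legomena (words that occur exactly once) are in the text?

Frequencies: close:3, stone:2, dog:2, drink:2, both:1, wheel:1, count:1, forest:1, sing:1, these:1, heart:1, then:1, remember:1, him:1, no:1, cat:1, by:1, to:1, earth:1, loud:1, … (13 more, each freq 1)
Hapax (freq=1): both, box, by, cat, cold, count, day, earth, forest, garden, have, heart, him, it, loud, morning, no, or, read, remember, sing, then, these, those, through, to, true, us, wheel

29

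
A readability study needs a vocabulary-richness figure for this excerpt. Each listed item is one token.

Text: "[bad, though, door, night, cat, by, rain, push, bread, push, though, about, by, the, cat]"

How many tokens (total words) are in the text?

Tokens: bad, though, door, night, cat, by, rain, push, bread, push, though, about, by, the, cat
N = 15

15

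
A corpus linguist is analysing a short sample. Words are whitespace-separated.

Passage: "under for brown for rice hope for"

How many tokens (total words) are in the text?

7

Tokens: under, for, brown, for, rice, hope, for
N = 7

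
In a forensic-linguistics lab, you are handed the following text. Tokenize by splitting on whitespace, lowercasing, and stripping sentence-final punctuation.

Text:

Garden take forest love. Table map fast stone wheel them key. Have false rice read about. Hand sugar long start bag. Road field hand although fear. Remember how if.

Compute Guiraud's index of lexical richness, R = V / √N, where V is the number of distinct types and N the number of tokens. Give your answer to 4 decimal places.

N = 29, V = 28.
√N = 5.385165
R = 28 / 5.385165 = 5.1995

5.1995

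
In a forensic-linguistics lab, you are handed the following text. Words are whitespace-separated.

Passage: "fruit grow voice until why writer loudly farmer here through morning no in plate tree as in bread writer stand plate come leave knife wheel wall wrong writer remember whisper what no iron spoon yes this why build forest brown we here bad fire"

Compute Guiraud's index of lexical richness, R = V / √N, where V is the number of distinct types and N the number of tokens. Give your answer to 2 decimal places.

N = 44, V = 37.
√N = 6.633250
R = 37 / 6.633250 = 5.58

5.58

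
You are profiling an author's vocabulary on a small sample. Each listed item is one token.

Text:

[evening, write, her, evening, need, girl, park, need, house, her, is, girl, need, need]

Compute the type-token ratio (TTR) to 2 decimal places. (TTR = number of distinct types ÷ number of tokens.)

N = 14 tokens, V = 8 types.
TTR = V / N = 8 / 14 = 0.57

0.57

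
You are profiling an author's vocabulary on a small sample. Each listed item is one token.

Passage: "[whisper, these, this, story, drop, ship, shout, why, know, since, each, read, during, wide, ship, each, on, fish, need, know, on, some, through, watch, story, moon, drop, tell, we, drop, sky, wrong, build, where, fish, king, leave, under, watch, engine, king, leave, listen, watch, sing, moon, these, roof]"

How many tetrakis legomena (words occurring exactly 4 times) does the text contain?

0

Frequencies: drop:3, watch:3, these:2, story:2, ship:2, know:2, each:2, on:2, fish:2, moon:2, king:2, leave:2, whisper:1, this:1, shout:1, why:1, since:1, read:1, during:1, wide:1, … (14 more, each freq 1)
Words with frequency 4: (none)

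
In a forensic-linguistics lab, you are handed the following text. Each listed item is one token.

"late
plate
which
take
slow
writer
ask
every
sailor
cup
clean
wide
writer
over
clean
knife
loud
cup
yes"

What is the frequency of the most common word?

Frequencies: writer:2, cup:2, clean:2, late:1, plate:1, which:1, take:1, slow:1, ask:1, every:1, sailor:1, wide:1, over:1, knife:1, loud:1, yes:1
Most common: 'writer' with frequency 2.

2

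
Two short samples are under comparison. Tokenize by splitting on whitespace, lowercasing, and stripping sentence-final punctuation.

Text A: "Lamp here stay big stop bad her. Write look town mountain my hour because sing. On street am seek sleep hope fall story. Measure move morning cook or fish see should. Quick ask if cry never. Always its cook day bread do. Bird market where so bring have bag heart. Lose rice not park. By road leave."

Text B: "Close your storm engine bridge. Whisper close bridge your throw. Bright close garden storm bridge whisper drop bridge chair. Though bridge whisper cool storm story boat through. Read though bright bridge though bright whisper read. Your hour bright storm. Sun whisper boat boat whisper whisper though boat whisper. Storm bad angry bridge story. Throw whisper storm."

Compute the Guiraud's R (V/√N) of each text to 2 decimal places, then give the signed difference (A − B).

4.61

A: V=56, N=57, R=7.42
B: V=21, N=56, R=2.81
Difference = 7.42 − 2.81 = 4.61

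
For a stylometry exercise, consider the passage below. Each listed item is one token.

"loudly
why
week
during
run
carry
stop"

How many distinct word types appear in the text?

Distinct types: {carry, during, loudly, run, stop, week, why}
V = 7

7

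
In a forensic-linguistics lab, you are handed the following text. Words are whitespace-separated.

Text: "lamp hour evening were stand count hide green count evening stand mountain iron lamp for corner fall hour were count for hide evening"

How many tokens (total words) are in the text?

23

Tokens: lamp, hour, evening, were, stand, count, hide, green, count, evening, stand, mountain, iron, lamp, for, corner, fall, hour, were, count, for, hide, evening
N = 23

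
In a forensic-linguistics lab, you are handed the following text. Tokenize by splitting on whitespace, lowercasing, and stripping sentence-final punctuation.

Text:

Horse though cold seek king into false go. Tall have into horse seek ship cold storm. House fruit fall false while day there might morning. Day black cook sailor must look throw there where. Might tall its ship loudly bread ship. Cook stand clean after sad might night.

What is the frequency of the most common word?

Frequencies: ship:3, might:3, horse:2, cold:2, seek:2, into:2, false:2, tall:2, day:2, there:2, cook:2, though:1, king:1, go:1, have:1, storm:1, house:1, fruit:1, fall:1, while:1, … (15 more, each freq 1)
Most common: 'ship' with frequency 3.

3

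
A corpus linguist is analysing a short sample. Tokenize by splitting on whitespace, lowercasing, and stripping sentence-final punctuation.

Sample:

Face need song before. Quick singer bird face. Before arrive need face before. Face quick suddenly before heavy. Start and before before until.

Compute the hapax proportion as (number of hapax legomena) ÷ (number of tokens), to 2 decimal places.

0.39

Frequencies: before:6, face:4, need:2, quick:2, song:1, singer:1, bird:1, arrive:1, suddenly:1, heavy:1, start:1, and:1, until:1
Hapax count = 9; token count = 23.
Ratio = 9 / 23 = 0.39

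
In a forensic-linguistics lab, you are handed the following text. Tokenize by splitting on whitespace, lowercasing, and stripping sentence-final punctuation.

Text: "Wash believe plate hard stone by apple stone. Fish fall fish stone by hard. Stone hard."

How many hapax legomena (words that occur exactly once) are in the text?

Frequencies: stone:4, hard:3, by:2, fish:2, wash:1, believe:1, plate:1, apple:1, fall:1
Hapax (freq=1): apple, believe, fall, plate, wash

5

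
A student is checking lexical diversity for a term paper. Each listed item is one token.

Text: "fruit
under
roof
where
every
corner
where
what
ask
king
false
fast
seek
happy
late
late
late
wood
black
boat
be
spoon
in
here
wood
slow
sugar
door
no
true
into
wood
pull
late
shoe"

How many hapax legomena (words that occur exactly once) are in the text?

Frequencies: late:4, wood:3, where:2, fruit:1, under:1, roof:1, every:1, corner:1, what:1, ask:1, king:1, false:1, fast:1, seek:1, happy:1, black:1, boat:1, be:1, spoon:1, in:1, … (9 more, each freq 1)
Hapax (freq=1): ask, be, black, boat, corner, door, every, false, fast, fruit, happy, here, in, into, king, no, pull, roof, seek, shoe, slow, spoon, sugar, true, under, what

26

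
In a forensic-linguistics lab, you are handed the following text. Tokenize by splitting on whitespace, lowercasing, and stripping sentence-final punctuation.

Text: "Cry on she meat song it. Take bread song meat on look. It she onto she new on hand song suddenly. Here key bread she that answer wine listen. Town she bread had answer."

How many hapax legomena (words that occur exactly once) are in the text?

Frequencies: she:5, on:3, song:3, bread:3, meat:2, it:2, answer:2, cry:1, take:1, look:1, onto:1, new:1, hand:1, suddenly:1, here:1, key:1, that:1, wine:1, listen:1, town:1, … (1 more, each freq 1)
Hapax (freq=1): cry, had, hand, here, key, listen, look, new, onto, suddenly, take, that, town, wine

14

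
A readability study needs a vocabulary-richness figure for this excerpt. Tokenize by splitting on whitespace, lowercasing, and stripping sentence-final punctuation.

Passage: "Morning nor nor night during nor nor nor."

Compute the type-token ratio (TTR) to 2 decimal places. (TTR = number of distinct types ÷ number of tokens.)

N = 8 tokens, V = 4 types.
TTR = V / N = 4 / 8 = 0.50

0.50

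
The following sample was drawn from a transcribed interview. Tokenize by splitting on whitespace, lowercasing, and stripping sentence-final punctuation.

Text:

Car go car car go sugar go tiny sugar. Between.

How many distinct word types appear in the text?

5

Distinct types: {between, car, go, sugar, tiny}
V = 5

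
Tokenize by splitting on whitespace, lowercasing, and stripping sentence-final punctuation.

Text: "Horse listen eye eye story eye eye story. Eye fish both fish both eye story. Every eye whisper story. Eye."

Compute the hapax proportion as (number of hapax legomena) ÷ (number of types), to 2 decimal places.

0.50

Frequencies: eye:8, story:4, fish:2, both:2, horse:1, listen:1, every:1, whisper:1
Hapax count = 4; type count = 8.
Ratio = 4 / 8 = 0.50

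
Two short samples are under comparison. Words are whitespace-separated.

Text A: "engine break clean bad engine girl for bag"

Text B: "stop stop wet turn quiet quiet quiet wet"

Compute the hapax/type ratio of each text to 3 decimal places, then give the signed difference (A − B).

0.607

A: hapax=6, V=7, ratio=0.857
B: hapax=1, V=4, ratio=0.250
Difference = 0.857 − 0.250 = 0.607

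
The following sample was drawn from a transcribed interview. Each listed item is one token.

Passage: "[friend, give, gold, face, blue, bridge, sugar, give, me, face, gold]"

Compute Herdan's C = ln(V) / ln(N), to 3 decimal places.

0.867

N = 11, V = 8.
ln(V) = 2.079442, ln(N) = 2.397895
C = 2.079442 / 2.397895 = 0.867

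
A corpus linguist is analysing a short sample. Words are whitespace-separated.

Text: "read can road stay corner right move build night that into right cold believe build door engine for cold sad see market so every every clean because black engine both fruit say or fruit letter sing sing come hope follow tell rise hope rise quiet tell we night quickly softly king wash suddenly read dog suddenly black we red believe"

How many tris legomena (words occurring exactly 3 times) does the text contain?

Frequencies: read:2, right:2, build:2, night:2, cold:2, believe:2, engine:2, every:2, black:2, fruit:2, sing:2, hope:2, tell:2, rise:2, we:2, suddenly:2, can:1, road:1, stay:1, corner:1, … (24 more, each freq 1)
Words with frequency 3: (none)

0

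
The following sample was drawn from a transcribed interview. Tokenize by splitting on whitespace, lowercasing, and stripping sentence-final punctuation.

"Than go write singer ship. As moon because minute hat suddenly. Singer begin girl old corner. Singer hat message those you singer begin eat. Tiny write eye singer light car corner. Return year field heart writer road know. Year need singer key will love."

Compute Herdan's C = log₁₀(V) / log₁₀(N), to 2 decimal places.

N = 44, V = 34.
log₁₀(V) = 1.531479, log₁₀(N) = 1.643453
C = 1.531479 / 1.643453 = 0.93

0.93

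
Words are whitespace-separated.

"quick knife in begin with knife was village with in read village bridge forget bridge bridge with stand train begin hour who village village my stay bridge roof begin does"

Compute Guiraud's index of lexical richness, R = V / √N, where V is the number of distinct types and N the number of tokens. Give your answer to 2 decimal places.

3.29

N = 30, V = 18.
√N = 5.477226
R = 18 / 5.477226 = 3.29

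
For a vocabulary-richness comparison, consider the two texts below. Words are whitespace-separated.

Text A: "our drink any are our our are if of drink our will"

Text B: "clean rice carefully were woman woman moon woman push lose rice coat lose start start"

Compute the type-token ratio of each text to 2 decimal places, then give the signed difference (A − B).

-0.09

TTR(A) = 7/12 = 0.58
TTR(B) = 10/15 = 0.67
Difference = 0.58 − 0.67 = -0.09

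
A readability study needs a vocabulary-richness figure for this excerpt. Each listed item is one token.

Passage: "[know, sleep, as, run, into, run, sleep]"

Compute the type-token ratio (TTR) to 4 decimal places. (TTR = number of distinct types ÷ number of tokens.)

0.7143

N = 7 tokens, V = 5 types.
TTR = V / N = 5 / 7 = 0.7143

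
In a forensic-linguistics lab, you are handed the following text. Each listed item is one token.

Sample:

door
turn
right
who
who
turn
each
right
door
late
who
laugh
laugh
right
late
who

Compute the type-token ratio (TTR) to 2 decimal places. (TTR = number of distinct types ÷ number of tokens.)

0.44

N = 16 tokens, V = 7 types.
TTR = V / N = 7 / 16 = 0.44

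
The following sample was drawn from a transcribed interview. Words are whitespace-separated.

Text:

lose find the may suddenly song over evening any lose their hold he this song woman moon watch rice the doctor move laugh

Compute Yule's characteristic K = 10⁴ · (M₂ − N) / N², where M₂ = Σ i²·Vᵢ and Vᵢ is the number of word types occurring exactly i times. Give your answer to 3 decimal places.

113.422

Frequencies: lose:2, the:2, song:2, find:1, may:1, suddenly:1, over:1, evening:1, any:1, their:1, hold:1, he:1, this:1, woman:1, moon:1, watch:1, rice:1, doctor:1, move:1, laugh:1
N = 23. Frequency spectrum: V_1=17, V_2=3
M₂ = 1²·17 + 2²·3 = 29
K = 10000 × (29 − 23) / 23² = 113.422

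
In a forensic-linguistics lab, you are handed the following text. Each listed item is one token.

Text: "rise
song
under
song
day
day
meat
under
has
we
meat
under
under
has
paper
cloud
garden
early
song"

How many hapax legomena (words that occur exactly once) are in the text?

6

Frequencies: under:4, song:3, day:2, meat:2, has:2, rise:1, we:1, paper:1, cloud:1, garden:1, early:1
Hapax (freq=1): cloud, early, garden, paper, rise, we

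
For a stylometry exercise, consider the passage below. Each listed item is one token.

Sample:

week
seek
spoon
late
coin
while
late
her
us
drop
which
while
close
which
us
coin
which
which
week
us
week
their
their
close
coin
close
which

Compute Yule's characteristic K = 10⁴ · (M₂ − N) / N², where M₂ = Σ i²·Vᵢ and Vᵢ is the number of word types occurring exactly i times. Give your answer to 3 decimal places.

Frequencies: which:5, week:3, coin:3, us:3, close:3, late:2, while:2, their:2, seek:1, spoon:1, her:1, drop:1
N = 27. Frequency spectrum: V_1=4, V_2=3, V_3=4, V_5=1
M₂ = 1²·4 + 2²·3 + 3²·4 + 5²·1 = 77
K = 10000 × (77 − 27) / 27² = 685.871

685.871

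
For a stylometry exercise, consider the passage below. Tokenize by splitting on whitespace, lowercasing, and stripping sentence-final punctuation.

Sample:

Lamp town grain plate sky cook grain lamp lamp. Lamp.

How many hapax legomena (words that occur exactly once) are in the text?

Frequencies: lamp:4, grain:2, town:1, plate:1, sky:1, cook:1
Hapax (freq=1): cook, plate, sky, town

4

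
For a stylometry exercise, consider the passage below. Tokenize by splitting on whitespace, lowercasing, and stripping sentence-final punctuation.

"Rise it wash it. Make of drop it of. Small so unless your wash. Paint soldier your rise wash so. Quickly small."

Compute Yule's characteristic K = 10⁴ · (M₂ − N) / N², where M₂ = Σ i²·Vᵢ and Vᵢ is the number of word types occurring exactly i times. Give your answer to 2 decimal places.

Frequencies: it:3, wash:3, rise:2, of:2, small:2, so:2, your:2, make:1, drop:1, unless:1, paint:1, soldier:1, quickly:1
N = 22. Frequency spectrum: V_1=6, V_2=5, V_3=2
M₂ = 1²·6 + 2²·5 + 3²·2 = 44
K = 10000 × (44 − 22) / 22² = 454.55

454.55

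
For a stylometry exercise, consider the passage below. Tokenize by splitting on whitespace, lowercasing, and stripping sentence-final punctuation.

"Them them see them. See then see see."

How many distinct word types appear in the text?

3

Distinct types: {see, them, then}
V = 3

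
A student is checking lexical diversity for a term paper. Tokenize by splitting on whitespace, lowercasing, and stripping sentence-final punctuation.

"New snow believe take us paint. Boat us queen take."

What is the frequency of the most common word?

Frequencies: take:2, us:2, new:1, snow:1, believe:1, paint:1, boat:1, queen:1
Most common: 'take' with frequency 2.

2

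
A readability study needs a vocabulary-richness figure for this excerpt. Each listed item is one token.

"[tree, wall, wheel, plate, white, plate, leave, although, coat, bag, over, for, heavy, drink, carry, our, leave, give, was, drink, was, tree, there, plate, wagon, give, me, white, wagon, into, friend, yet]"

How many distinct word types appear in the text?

23

Distinct types: {although, bag, carry, coat, drink, for, friend, give, heavy, into, leave, me, our, over, plate, there, tree, wagon, wall, was, wheel, white, yet}
V = 23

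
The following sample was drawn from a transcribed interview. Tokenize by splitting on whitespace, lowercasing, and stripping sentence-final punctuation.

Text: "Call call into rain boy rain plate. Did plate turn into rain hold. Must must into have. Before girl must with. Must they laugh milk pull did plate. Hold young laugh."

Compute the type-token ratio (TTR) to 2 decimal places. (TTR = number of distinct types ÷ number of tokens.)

N = 31 tokens, V = 18 types.
TTR = V / N = 18 / 31 = 0.58

0.58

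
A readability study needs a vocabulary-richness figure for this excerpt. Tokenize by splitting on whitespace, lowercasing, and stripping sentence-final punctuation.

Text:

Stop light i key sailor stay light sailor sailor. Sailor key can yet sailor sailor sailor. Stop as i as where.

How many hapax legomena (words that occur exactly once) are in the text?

Frequencies: sailor:7, stop:2, light:2, i:2, key:2, as:2, stay:1, can:1, yet:1, where:1
Hapax (freq=1): can, stay, where, yet

4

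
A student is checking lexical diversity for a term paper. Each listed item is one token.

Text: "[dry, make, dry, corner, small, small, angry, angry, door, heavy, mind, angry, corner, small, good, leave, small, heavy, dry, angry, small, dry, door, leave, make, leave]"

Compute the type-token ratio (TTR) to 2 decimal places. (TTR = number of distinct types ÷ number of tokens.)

0.38

N = 26 tokens, V = 10 types.
TTR = V / N = 10 / 26 = 0.38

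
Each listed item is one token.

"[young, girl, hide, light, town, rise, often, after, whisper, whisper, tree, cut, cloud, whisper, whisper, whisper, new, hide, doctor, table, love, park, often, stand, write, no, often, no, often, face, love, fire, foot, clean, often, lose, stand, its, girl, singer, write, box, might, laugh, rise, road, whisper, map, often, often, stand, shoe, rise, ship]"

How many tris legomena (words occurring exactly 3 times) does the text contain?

2

Frequencies: often:7, whisper:6, rise:3, stand:3, girl:2, hide:2, love:2, write:2, no:2, young:1, light:1, town:1, after:1, tree:1, cut:1, cloud:1, new:1, doctor:1, table:1, park:1, … (14 more, each freq 1)
Words with frequency 3: rise, stand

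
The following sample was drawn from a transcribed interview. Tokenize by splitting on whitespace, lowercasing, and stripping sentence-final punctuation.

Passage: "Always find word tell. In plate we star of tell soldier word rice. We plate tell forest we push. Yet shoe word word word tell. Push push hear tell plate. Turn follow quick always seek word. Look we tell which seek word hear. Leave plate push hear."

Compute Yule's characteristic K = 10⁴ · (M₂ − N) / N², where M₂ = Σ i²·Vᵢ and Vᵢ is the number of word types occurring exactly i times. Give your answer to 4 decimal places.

534.1784

Frequencies: word:7, tell:6, plate:4, we:4, push:4, hear:3, always:2, seek:2, find:1, in:1, star:1, of:1, soldier:1, rice:1, forest:1, yet:1, shoe:1, turn:1, follow:1, quick:1, … (3 more, each freq 1)
N = 47. Frequency spectrum: V_1=15, V_2=2, V_3=1, V_4=3, V_6=1, V_7=1
M₂ = 1²·15 + 2²·2 + 3²·1 + 4²·3 + 6²·1 + 7²·1 = 165
K = 10000 × (165 − 47) / 47² = 534.1784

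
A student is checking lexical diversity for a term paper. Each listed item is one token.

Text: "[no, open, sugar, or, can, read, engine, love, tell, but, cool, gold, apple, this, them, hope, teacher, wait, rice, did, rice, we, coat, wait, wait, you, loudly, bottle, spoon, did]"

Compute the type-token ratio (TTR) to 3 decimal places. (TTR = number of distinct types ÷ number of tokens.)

N = 30 tokens, V = 26 types.
TTR = V / N = 26 / 30 = 0.867

0.867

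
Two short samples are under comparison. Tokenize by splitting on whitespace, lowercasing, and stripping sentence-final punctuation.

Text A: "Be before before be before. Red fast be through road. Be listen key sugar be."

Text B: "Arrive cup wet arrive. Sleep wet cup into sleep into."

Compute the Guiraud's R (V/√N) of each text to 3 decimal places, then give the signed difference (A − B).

A: V=9, N=15, R=2.324
B: V=5, N=10, R=1.581
Difference = 2.324 − 1.581 = 0.743

0.743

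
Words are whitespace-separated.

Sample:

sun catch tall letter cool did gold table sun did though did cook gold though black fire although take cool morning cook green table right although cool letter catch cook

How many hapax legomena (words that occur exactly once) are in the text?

Frequencies: cool:3, did:3, cook:3, sun:2, catch:2, letter:2, gold:2, table:2, though:2, although:2, tall:1, black:1, fire:1, take:1, morning:1, green:1, right:1
Hapax (freq=1): black, fire, green, morning, right, take, tall

7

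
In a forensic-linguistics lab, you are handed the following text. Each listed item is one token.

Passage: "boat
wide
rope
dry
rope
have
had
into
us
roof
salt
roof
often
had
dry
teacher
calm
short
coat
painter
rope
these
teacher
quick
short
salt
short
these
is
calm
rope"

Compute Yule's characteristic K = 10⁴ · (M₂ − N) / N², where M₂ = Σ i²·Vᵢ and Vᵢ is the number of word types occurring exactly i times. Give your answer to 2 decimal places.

332.99

Frequencies: rope:4, short:3, dry:2, had:2, roof:2, salt:2, teacher:2, calm:2, these:2, boat:1, wide:1, have:1, into:1, us:1, often:1, coat:1, painter:1, quick:1, is:1
N = 31. Frequency spectrum: V_1=10, V_2=7, V_3=1, V_4=1
M₂ = 1²·10 + 2²·7 + 3²·1 + 4²·1 = 63
K = 10000 × (63 − 31) / 31² = 332.99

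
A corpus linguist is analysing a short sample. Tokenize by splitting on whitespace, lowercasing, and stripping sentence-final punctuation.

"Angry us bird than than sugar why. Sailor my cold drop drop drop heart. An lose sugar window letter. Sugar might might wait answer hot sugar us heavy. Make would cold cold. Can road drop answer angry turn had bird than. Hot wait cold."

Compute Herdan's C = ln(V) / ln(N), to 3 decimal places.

0.861

N = 44, V = 26.
ln(V) = 3.258097, ln(N) = 3.784190
C = 3.258097 / 3.784190 = 0.861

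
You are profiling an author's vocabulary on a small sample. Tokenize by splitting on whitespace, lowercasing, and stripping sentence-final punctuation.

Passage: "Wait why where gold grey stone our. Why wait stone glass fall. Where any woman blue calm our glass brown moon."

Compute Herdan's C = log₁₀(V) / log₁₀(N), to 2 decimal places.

N = 21, V = 15.
log₁₀(V) = 1.176091, log₁₀(N) = 1.322219
C = 1.176091 / 1.322219 = 0.89

0.89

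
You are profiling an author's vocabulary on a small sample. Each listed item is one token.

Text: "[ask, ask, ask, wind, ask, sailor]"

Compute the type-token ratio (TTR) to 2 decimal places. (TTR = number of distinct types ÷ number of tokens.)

0.50

N = 6 tokens, V = 3 types.
TTR = V / N = 3 / 6 = 0.50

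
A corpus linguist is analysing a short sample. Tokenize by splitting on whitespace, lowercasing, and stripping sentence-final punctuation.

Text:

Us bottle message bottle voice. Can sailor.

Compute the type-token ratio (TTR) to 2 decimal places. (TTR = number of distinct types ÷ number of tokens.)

N = 7 tokens, V = 6 types.
TTR = V / N = 6 / 7 = 0.86

0.86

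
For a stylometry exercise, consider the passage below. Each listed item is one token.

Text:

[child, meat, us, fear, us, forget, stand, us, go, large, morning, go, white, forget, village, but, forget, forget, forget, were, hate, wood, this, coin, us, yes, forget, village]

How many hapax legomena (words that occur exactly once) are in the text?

14

Frequencies: forget:6, us:4, go:2, village:2, child:1, meat:1, fear:1, stand:1, large:1, morning:1, white:1, but:1, were:1, hate:1, wood:1, this:1, coin:1, yes:1
Hapax (freq=1): but, child, coin, fear, hate, large, meat, morning, stand, this, were, white, wood, yes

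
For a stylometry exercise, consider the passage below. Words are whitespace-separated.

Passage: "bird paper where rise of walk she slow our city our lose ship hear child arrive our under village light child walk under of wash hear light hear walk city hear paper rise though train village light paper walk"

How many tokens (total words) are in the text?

39

Tokens: bird, paper, where, rise, of, walk, she, slow, our, city, our, lose, ship, hear, child, arrive, our, under, village, light, child, walk, under, of, wash, hear, light, hear, walk, city, hear, paper, rise, though, train, village, light, paper, walk
N = 39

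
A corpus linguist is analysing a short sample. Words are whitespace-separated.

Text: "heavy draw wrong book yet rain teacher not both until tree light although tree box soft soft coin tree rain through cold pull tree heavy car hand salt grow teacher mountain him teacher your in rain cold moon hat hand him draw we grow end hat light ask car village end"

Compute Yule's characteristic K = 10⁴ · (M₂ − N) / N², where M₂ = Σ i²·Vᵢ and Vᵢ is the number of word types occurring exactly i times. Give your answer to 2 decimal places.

176.86

Frequencies: tree:4, rain:3, teacher:3, heavy:2, draw:2, light:2, soft:2, cold:2, car:2, hand:2, grow:2, him:2, hat:2, end:2, wrong:1, book:1, yet:1, not:1, both:1, until:1, … (13 more, each freq 1)
N = 51. Frequency spectrum: V_1=19, V_2=11, V_3=2, V_4=1
M₂ = 1²·19 + 2²·11 + 3²·2 + 4²·1 = 97
K = 10000 × (97 − 51) / 51² = 176.86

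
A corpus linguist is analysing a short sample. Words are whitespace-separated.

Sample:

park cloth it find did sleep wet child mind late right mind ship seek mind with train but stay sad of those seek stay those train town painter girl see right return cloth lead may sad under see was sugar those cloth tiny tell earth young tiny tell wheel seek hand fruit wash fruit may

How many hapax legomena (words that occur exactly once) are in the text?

25

Frequencies: cloth:3, mind:3, seek:3, those:3, right:2, train:2, stay:2, sad:2, see:2, may:2, tiny:2, tell:2, fruit:2, park:1, it:1, find:1, did:1, sleep:1, wet:1, child:1, … (18 more, each freq 1)
Hapax (freq=1): but, child, did, earth, find, girl, hand, it, late, lead, of, painter, park, return, ship, sleep, sugar, town, under, was, wash, wet, wheel, with, young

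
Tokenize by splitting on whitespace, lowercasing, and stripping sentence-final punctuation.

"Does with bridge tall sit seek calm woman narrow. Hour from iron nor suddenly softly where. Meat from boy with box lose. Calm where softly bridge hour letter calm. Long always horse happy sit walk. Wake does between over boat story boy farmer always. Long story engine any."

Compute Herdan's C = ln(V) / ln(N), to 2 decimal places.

0.91

N = 48, V = 34.
ln(V) = 3.526361, ln(N) = 3.871201
C = 3.526361 / 3.871201 = 0.91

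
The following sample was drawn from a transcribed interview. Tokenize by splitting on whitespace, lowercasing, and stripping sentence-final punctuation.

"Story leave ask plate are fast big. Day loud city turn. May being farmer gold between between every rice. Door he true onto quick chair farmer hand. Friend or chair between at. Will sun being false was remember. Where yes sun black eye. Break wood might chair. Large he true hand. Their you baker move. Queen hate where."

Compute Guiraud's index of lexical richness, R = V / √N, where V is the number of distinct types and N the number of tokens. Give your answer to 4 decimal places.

6.1714

N = 58, V = 47.
√N = 7.615773
R = 47 / 7.615773 = 6.1714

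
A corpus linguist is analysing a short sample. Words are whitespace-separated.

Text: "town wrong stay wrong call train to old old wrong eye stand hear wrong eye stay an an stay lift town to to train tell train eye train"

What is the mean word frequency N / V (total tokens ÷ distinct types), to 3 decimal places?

2.154

N = 28 tokens, V = 13 types.
Mean frequency = N / V = 28 / 13 = 2.154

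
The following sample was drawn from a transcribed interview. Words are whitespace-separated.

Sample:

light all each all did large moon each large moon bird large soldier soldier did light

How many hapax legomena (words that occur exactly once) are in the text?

Frequencies: large:3, light:2, all:2, each:2, did:2, moon:2, soldier:2, bird:1
Hapax (freq=1): bird

1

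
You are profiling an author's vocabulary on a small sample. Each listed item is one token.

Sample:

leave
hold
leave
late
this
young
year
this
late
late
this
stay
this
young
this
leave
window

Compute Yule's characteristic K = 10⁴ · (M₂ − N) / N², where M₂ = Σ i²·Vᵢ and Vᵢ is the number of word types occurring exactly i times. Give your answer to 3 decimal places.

1176.471

Frequencies: this:5, leave:3, late:3, young:2, hold:1, year:1, stay:1, window:1
N = 17. Frequency spectrum: V_1=4, V_2=1, V_3=2, V_5=1
M₂ = 1²·4 + 2²·1 + 3²·2 + 5²·1 = 51
K = 10000 × (51 − 17) / 17² = 1176.471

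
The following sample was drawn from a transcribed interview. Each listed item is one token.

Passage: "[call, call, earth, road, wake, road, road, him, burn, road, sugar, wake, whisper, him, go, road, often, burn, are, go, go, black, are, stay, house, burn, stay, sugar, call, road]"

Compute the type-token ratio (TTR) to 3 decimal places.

0.467

N = 30 tokens, V = 14 types.
TTR = V / N = 14 / 30 = 0.467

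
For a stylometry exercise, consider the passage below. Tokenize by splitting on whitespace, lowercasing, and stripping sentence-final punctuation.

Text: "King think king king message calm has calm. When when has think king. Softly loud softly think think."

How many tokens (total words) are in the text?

18

Tokens: king, think, king, king, message, calm, has, calm, when, when, has, think, king, softly, loud, softly, think, think
N = 18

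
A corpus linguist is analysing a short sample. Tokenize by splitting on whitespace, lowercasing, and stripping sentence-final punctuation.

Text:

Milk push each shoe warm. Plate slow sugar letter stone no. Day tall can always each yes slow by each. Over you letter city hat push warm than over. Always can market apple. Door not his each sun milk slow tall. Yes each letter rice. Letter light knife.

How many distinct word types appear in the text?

31

Distinct types: {always, apple, by, can, city, day, door, each, hat, his, knife, letter, light, market, milk, no, not, over, plate, push, rice, shoe, slow, stone, sugar, sun, tall, than, warm, yes, you}
V = 31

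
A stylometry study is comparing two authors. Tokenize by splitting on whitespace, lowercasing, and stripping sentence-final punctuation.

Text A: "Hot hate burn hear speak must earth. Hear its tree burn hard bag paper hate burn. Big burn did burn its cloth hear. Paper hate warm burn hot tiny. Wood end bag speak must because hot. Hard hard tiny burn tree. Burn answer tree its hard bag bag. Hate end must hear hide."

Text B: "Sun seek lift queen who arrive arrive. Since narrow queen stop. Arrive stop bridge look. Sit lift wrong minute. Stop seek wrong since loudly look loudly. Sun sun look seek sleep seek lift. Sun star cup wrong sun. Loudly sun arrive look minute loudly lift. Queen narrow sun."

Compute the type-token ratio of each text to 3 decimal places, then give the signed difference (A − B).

0.040

TTR(A) = 22/53 = 0.415
TTR(B) = 18/48 = 0.375
Difference = 0.415 − 0.375 = 0.040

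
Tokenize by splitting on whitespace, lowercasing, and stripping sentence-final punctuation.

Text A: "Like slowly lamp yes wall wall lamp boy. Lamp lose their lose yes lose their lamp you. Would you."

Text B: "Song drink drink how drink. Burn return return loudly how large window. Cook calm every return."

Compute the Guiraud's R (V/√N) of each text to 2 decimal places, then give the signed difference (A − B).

-0.46

A: V=10, N=19, R=2.29
B: V=11, N=16, R=2.75
Difference = 2.29 − 2.75 = -0.46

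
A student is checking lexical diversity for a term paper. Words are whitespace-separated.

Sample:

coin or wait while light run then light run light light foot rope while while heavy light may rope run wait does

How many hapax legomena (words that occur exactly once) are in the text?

7

Frequencies: light:5, while:3, run:3, wait:2, rope:2, coin:1, or:1, then:1, foot:1, heavy:1, may:1, does:1
Hapax (freq=1): coin, does, foot, heavy, may, or, then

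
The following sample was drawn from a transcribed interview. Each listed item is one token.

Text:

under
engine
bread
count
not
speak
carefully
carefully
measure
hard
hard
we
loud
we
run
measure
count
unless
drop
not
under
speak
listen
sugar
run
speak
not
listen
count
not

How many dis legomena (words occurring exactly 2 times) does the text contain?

Frequencies: not:4, count:3, speak:3, under:2, carefully:2, measure:2, hard:2, we:2, run:2, listen:2, engine:1, bread:1, loud:1, unless:1, drop:1, sugar:1
Words with frequency 2: carefully, hard, listen, measure, run, under, we

7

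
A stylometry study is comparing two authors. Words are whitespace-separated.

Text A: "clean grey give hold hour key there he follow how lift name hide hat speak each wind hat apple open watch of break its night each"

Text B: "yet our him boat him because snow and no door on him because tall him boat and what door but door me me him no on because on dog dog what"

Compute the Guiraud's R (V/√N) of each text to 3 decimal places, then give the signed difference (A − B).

2.013

A: V=24, N=26, R=4.707
B: V=15, N=31, R=2.694
Difference = 4.707 − 2.694 = 2.013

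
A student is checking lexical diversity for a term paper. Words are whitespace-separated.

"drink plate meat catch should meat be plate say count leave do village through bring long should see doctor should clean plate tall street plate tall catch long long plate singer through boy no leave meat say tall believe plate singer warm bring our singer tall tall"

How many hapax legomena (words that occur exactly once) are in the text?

Frequencies: plate:6, tall:5, meat:3, should:3, long:3, singer:3, catch:2, say:2, leave:2, through:2, bring:2, drink:1, be:1, count:1, do:1, village:1, see:1, doctor:1, clean:1, street:1, … (5 more, each freq 1)
Hapax (freq=1): be, believe, boy, clean, count, do, doctor, drink, no, our, see, street, village, warm

14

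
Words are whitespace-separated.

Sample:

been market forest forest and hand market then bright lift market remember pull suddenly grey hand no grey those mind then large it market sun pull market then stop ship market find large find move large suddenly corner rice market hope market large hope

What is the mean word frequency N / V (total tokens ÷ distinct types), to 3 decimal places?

N = 44 tokens, V = 25 types.
Mean frequency = N / V = 44 / 25 = 1.760

1.760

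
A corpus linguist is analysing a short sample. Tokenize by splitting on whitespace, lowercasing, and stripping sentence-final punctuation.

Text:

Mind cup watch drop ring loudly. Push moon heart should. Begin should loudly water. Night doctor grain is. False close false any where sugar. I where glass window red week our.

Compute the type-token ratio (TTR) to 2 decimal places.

0.87

N = 31 tokens, V = 27 types.
TTR = V / N = 27 / 31 = 0.87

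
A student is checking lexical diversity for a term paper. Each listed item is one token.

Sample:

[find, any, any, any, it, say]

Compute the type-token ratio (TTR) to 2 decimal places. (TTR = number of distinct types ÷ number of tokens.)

0.67

N = 6 tokens, V = 4 types.
TTR = V / N = 4 / 6 = 0.67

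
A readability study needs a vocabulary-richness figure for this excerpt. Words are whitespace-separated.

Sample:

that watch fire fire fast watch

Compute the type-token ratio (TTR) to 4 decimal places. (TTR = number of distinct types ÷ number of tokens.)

0.6667

N = 6 tokens, V = 4 types.
TTR = V / N = 4 / 6 = 0.6667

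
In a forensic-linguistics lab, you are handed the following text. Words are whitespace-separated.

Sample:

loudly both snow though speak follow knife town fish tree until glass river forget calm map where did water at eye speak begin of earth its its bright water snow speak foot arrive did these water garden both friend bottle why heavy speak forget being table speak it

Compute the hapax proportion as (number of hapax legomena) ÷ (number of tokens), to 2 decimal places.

0.63

Frequencies: speak:5, water:3, both:2, snow:2, forget:2, did:2, its:2, loudly:1, though:1, follow:1, knife:1, town:1, fish:1, tree:1, until:1, glass:1, river:1, calm:1, map:1, where:1, … (17 more, each freq 1)
Hapax count = 30; token count = 48.
Ratio = 30 / 48 = 0.63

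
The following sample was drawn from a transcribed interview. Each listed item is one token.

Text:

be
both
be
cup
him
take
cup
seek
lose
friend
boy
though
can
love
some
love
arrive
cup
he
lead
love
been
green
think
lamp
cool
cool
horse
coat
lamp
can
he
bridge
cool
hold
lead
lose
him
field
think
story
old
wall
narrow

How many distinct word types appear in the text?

30

Distinct types: {arrive, be, been, both, boy, bridge, can, coat, cool, cup, field, friend, green, he, him, hold, horse, lamp, lead, lose, love, narrow, old, seek, some, story, take, think, though, wall}
V = 30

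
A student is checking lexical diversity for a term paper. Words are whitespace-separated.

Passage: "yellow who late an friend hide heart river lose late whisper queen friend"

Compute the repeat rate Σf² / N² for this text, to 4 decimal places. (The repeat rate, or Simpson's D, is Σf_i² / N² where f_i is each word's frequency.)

0.1006

Frequencies: late:2, friend:2, yellow:1, who:1, an:1, hide:1, heart:1, river:1, lose:1, whisper:1, queen:1
Σf² = 17; N² = 169
Repeat rate = 17 / 169 = 0.1006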